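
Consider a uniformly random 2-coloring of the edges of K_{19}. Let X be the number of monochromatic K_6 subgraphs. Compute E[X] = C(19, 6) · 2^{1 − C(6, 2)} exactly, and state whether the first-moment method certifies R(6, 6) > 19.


E[X] = C(19, 6) · 2^{1 − 15} = 27132 · 2^{−14} = 27132/16384.
As a reduced fraction: E[X] = 6783/4096 ≈ 1.65601.
Is E[X] < 1? NO.
Since E[X] ≥ 1, the first-moment bound is inconclusive at n = 19; it does NOT by itself certify R(6, 6) > 19.

E[X] = 6783/4096 ≈ 1.65601; E[X] ≥ 1; first-moment method inconclusive here.


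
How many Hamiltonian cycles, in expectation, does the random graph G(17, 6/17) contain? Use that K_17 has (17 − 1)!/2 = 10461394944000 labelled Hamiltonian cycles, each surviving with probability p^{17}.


K_17 has (17 − 1)!/2 = 10461394944000 labelled Hamiltonian cycles.
For each such Hamiltonian cycle H, let X_H = 1 if all 17 edges of H are present in G. Then P[X_H = 1] = p^{17} = (6/17)^{17} = 16926659444736/827240261886336764177.
Summing the indicators: E[X] = Σ_H E[X_H] = 10461394944000 · p^{17} = 10461394944000 · 16926659444736/827240261886336764177 = 177076469533971037814784000/827240261886336764177.
Numerically: E[X] ≈ 2.141e+05.

E[X] = 10461394944000 · (6/17)^{17} = 177076469533971037814784000/827240261886336764177 ≈ 2.141e+05.


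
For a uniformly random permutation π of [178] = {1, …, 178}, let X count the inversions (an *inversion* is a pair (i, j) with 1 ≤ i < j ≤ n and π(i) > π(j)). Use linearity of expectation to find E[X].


Write X = Σ X_I over the C(178, 2) = 15753 pairs i < j, with X_I the indicator of one inversion.
There are 15753 indicators.
For each fixed pair i < j, the values π(i) and π(j) are two distinct elements of {1, …, 178} in uniformly random order; by symmetry P[π(i) > π(j)] = 1/2.
By linearity: E[X] = 15753 · (1/2) = C(178, 2) · (1/2) = 15753/2 = 15753/2 ≈ 7876.500000.

E[X] = 15753/2 = 7876.500000.


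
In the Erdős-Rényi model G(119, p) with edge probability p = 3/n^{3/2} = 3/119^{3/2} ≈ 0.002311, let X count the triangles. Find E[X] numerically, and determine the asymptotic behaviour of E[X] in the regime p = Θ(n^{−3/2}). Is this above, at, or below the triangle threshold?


Number of potential triangles: C(119, 3) = 273819.
Each occurs with probability p³ ≈ (0.002311)³ ≈ 1.23424802e-08.
By linearity: E[X] = C(119, 3)·p³ ≈ 273819 · 1.23424802e-08 ≈ 0.003380.
Since α = 3/2 > 1, p = c/n^{3/2} = o(1/n) is below the triangle threshold p ~ 1/n. Asymptotically E[X] ~ (c³/6)·n^{3(1−α)} = (3³/6)·n^{-1.5} → 0, so by Markov's inequality G has no triangles w.h.p.

E[X] ≈ 0.003380; in regime p = Θ(1/n^{3/2}) E[X] tends to 0 (below the triangle threshold p ~ 1/n).


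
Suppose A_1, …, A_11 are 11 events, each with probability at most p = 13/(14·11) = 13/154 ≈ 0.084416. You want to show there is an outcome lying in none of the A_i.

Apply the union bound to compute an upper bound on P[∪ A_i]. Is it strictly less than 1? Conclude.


Union bound: P[∪_{i=1}^{11} A_i] ≤ Σ_i P[A_i] ≤ 11·p = 11·(13/154) = 13/14.
Numerically: 13/14 ≈ 0.928571.
Is 13/14 < 1? YES.
Since P[∪ A_i] ≤ 13/14 < 1, the complement has P[∩ A_i^c] ≥ 1 − 13/14 = 1/14 > 0, so some outcome avoids every A_i.

11·p = 13/14 ≈ 0.928571; existence CERTIFIED by the union bound.


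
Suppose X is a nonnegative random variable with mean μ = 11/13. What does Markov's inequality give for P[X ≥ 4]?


μ = E[X] = 11/13, a = 4.
Markov: P[X ≥ 4] ≤ μ/a = (11/13)/4 = 11/52.
Numerically: ≈ 0.212.
(Since a = 4 > μ = 0.846, the bound 11/52 is < 1 and informative.)

P[X ≥ 4] ≤ 11/52 ≈ 0.212.


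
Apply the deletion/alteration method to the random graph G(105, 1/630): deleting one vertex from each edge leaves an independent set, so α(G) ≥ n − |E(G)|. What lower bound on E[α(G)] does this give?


E[|E(G)|] = C(105, 2)·p = 5460 · (1/630) = 26/3.
E[α(G)] ≥ n − E[|E(G)|] = 105 − 26/3 = 289/3.
Numerically: ≈ 96.33333.
(This is only a lower bound; the true E[α(G)] may be larger.)

E[α(G)] ≥ 289/3 ≈ 96.33333.


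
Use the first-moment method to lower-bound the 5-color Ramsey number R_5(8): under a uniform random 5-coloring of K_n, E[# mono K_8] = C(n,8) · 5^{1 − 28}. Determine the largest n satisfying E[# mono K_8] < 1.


We need C(n, 8) · 5^{1 − 28} < 1, i.e. C(n, 8) < 5^{28 − 1} = 7450580596923828125.
Check values of n near the boundary:
  n = 858: C(858, 8) = 7049584530256467771; 7049584530256467771 < 7450580596923828125? YES
  n = 859: C(859, 8) = 7115855595170747139; 7115855595170747139 < 7450580596923828125? YES
  n = 860: C(860, 8) = 7182671140665308145; 7182671140665308145 < 7450580596923828125? YES
  n = 861: C(861, 8) = 7250034996615275865; 7250034996615275865 < 7450580596923828125? YES
  n = 862: C(862, 8) = 7317951015318931845; 7317951015318931845 < 7450580596923828125? YES
  n = 863: C(863, 8) = 7386423071602617757; 7386423071602617757 < 7450580596923828125? YES
  n = 864: C(864, 8) = 7455455062926006708; 7455455062926006708 < 7450580596923828125? NO
The largest n with C(n, 8) < 7450580596923828125 is n = 863 (where E[X] = 7386423071602617757/7450580596923828125 ≈ 0.991). Hence R_5(8) > 863, i.e. R_5(8) ≥ 864.

Largest n = 863; hence R_5(8) > 863.


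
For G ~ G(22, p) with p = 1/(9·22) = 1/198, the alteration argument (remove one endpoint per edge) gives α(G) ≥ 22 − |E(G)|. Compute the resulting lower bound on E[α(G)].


E[|E(G)|] = C(22, 2)·p = 231 · (1/198) = 7/6.
E[α(G)] ≥ n − E[|E(G)|] = 22 − 7/6 = 125/6.
Numerically: ≈ 20.833.
(This is only a lower bound; the true E[α(G)] may be larger.)

E[α(G)] ≥ 125/6 ≈ 20.833.


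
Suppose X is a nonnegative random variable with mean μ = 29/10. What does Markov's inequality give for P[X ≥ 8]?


μ = E[X] = 29/10, a = 8.
Markov: P[X ≥ 8] ≤ μ/a = (29/10)/8 = 29/80.
Numerically: ≈ 0.3625.
(Since a = 8 > μ = 2.9000, the bound 29/80 is < 1 and informative.)

P[X ≥ 8] ≤ 29/80 ≈ 0.3625.


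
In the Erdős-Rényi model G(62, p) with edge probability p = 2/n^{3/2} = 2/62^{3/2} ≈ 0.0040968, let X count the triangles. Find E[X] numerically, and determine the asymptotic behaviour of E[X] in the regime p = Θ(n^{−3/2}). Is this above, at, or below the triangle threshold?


Number of potential triangles: C(62, 3) = 37820.
Each occurs with probability p³ ≈ (0.0040968)³ ≈ 6.8758657e-08.
By linearity: E[X] = C(62, 3)·p³ ≈ 37820 · 6.8758657e-08 ≈ 0.00260.
Since α = 3/2 > 1, p = c/n^{3/2} = o(1/n) is below the triangle threshold p ~ 1/n. Asymptotically E[X] ~ (c³/6)·n^{3(1−α)} = (2³/6)·n^{-1.5} → 0, so by Markov's inequality G has no triangles w.h.p.

E[X] ≈ 0.00260; in regime p = Θ(1/n^{3/2}) E[X] tends to 0 (below the triangle threshold p ~ 1/n).


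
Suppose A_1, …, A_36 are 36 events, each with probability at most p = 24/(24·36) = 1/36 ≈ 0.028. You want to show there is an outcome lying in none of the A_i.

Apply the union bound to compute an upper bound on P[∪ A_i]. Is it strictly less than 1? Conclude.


Union bound: P[∪_{i=1}^{36} A_i] ≤ Σ_i P[A_i] ≤ 36·p = 36·(1/36) = 1.
Numerically: 1 ≈ 1.000.
Is 1 < 1? NO.
Since the bound 1 is ≥ 1, the union bound is uninformative here; it does NOT by itself certify existence.

36·p = 1 ≈ 1.000; existence NOT certified by the union bound.


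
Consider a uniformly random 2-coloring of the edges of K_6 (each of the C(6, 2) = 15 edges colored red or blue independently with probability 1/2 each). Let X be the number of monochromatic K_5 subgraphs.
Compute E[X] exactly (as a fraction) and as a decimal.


Let X = Σ_S X_S over the C(6, 5) = 6 subsets S of size 5, where X_S = 1 if the K_5 on S is monochromatic.
For a fixed S, the K_5 on S has C(5, 2) = 10 edges. P[all 10 edges red] = (1/2)^10, and likewise for blue, so P[monochromatic] = 2·(1/2)^10 = 2^{1 − 10} = 1/512.
By linearity of expectation: E[X] = C(6, 5) · 2^{1 − 10} = 6 · 1/512 = 3/256.
Numerically: E[X] ≈ 0.011719.

E[X] = C(6,5)·2^(1−C(5,2)) = 3/256 ≈ 0.011719.


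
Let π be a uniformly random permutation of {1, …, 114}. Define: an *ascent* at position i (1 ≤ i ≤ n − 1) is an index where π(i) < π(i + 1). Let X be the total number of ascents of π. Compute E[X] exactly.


Write X = Σ X_I over i = 1, …, 113, with X_I the indicator of one ascent.
There are 113 indicators.
For each fixed i, the pair (π(i), π(i+1)) is a uniformly random ordered pair of distinct values from {1, …, 114}; by symmetry P[π(i) < π(i+1)] = 1/2.
By linearity: E[X] = 113 · (1/2) = (114 − 1) · (1/2) = 113/2 ≈ 56.500.

E[X] = 113/2 = 56.500.


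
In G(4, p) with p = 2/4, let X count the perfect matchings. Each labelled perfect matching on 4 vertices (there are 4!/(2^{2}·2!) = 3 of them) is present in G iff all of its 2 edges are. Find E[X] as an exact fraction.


K_4 has 4!/(2^{2}·2!) = 3 labelled perfect matchings.
For each such perfect matching H, let X_H = 1 if all 2 edges of H are present in G. Then P[X_H = 1] = p^{2} = (1/2)^{2} = 1/4.
By linearity: E[X] = Σ_H E[X_H] = 3 · p^{2} = 3 · 1/4 = 3/4.
Numerically: E[X] ≈ 0.75.

E[X] = 3 · (1/2)^{2} = 3/4 ≈ 0.75.


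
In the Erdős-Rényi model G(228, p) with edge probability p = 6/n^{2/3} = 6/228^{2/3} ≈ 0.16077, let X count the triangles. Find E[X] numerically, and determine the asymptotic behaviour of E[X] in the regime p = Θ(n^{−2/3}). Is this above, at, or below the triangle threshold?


Number of potential triangles: C(228, 3) = 1949476.
Each occurs with probability p³ ≈ (0.16077)³ ≈ 4.1551247e-03.
By linearity: E[X] = C(228, 3)·p³ ≈ 1949476 · 4.1551247e-03 ≈ 8100.31579.
Since α = 2/3 < 1, p = c/n^{2/3} ≫ 1/n is above the triangle threshold p ~ 1/n. Asymptotically E[X] ~ (c³/6)·n^{3(1−α)} = (6³/6)·n^{1} → ∞; triangles are abundant w.h.p.

E[X] ≈ 8100.31579; in regime p = Θ(1/n^{2/3}) E[X] diverges (above the triangle threshold p ~ 1/n).


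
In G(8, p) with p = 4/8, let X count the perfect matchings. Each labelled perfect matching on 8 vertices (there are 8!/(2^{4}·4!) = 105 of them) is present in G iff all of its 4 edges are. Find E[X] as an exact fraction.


K_8 has 8!/(2^{4}·4!) = 105 labelled perfect matchings.
For each such perfect matching H, let X_H = 1 if all 4 edges of H are present in G. Then P[X_H = 1] = p^{4} = (1/2)^{4} = 1/16.
Summing the indicators: E[X] = Σ_H E[X_H] = 105 · p^{4} = 105 · 1/16 = 105/16.
Numerically: E[X] ≈ 6.562.

E[X] = 105 · (1/2)^{4} = 105/16 ≈ 6.562.


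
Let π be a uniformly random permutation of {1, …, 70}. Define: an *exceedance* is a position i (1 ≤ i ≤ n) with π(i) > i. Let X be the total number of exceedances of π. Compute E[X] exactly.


Write X = Σ_{i=1}^{70} X_i, where X_i = 1_{π(i) > i}.
For each fixed i, π(i) is uniform over {1, …, 70} (marginal of a uniform permutation), so P[π(i) > i] = (n − i)/n. Summing: Σ_{i=1}^{70} (n − i)/n = (0 + 1 + … + 69)/70 = 70(70 − 1)/(2·70) = (70 − 1)/2.
Hence E[X] = Σ_{i=1}^{70} (70 − i)/70 = 69/2 ≈ 34.50000.

E[X] = 69/2 = 34.50000.


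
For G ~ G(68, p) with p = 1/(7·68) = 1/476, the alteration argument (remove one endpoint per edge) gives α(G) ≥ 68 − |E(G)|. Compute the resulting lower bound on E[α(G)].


E[|E(G)|] = C(68, 2)·p = 2278 · (1/476) = 67/14.
E[α(G)] ≥ n − E[|E(G)|] = 68 − 67/14 = 885/14.
Numerically: ≈ 63.214286.
(This is only a lower bound; the true E[α(G)] may be larger.)

E[α(G)] ≥ 885/14 ≈ 63.214286.


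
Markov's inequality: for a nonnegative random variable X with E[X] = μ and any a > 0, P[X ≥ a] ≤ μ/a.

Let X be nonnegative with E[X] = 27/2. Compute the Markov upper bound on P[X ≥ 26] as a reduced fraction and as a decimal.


μ = E[X] = 27/2, a = 26.
Markov: P[X ≥ 26] ≤ μ/a = (27/2)/26 = 27/52.
Numerically: ≈ 0.519231.
(Since a = 26 > μ = 13.500000, the bound 27/52 is < 1 and informative.)

P[X ≥ 26] ≤ 27/52 ≈ 0.519231.


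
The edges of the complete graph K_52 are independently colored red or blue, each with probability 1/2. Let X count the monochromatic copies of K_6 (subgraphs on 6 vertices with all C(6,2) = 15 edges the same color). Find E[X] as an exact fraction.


Let X = Σ_S X_S over the C(52, 6) = 20358520 subsets S of size 6, where X_S = 1 if the K_6 on S is monochromatic.
For a fixed S, the K_6 on S has C(6, 2) = 15 edges. P[all 15 edges red] = (1/2)^15, and likewise for blue, so P[monochromatic] = 2·(1/2)^15 = 2^{1 − 15} = 1/16384.
Summing: E[X] = C(52, 6) · 2^{1 − 15} = 20358520 · 1/16384 = 2544815/2048.
Numerically: E[X] ≈ 1242.585449.

E[X] = C(52,6)·2^(1−C(6,2)) = 2544815/2048 ≈ 1242.585449.


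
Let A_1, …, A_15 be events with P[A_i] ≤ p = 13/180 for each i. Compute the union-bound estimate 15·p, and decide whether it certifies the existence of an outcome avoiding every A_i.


Union bound: P[∪_{i=1}^{15} A_i] ≤ Σ_i P[A_i] ≤ 15·p = 15·(13/180) = 13/12.
Numerically: 13/12 ≈ 1.0833.
Is 13/12 < 1? NO.
Since the bound 13/12 is ≥ 1, the union bound is uninformative here; it does NOT by itself certify existence.

15·p = 13/12 ≈ 1.0833; existence NOT certified by the union bound.


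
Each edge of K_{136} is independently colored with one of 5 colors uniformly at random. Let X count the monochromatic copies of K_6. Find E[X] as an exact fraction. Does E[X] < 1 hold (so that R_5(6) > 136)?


E[X] = C(136, 6) · 5^{1 − 15} = 7858539612 · 5^{−14} = 7858539612/6103515625.
As a reduced fraction: E[X] = 7858539612/6103515625 ≈ 1.2875431.
Is E[X] < 1? NO.
Since E[X] ≥ 1, the first-moment bound is inconclusive at n = 136; it does NOT by itself certify R_5(6) > 136.

E[X] = 7858539612/6103515625 ≈ 1.2875431; E[X] ≥ 1; first-moment method inconclusive here.


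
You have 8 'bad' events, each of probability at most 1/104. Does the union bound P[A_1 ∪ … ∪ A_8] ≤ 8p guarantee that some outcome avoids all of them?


Union bound: P[∪_{i=1}^{8} A_i] ≤ Σ_i P[A_i] ≤ 8·p = 8·(1/104) = 1/13.
Numerically: 1/13 ≈ 0.0769.
Is 1/13 < 1? YES.
Since P[∪ A_i] ≤ 1/13 < 1, the complement has P[∩ A_i^c] ≥ 1 − 1/13 = 12/13 > 0, so some outcome avoids every A_i.

8·p = 1/13 ≈ 0.0769; existence CERTIFIED by the union bound.


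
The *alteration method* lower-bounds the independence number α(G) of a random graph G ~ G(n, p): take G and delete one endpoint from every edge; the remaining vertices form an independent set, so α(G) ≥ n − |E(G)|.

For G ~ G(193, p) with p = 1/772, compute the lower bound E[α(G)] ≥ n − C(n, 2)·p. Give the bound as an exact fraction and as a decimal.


E[|E(G)|] = C(193, 2)·p = 18528 · (1/772) = 24.
E[α(G)] ≥ n − E[|E(G)|] = 193 − 24 = 169.
Numerically: ≈ 169.000000.
(This is only a lower bound; the true E[α(G)] may be larger.)

E[α(G)] ≥ 169 ≈ 169.000000.


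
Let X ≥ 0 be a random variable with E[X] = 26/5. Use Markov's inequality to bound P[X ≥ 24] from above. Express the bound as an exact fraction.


μ = E[X] = 26/5, a = 24.
Markov: P[X ≥ 24] ≤ μ/a = (26/5)/24 = 13/60.
Numerically: ≈ 0.216667.
(Since a = 24 > μ = 5.200000, the bound 13/60 is < 1 and informative.)

P[X ≥ 24] ≤ 13/60 ≈ 0.216667.


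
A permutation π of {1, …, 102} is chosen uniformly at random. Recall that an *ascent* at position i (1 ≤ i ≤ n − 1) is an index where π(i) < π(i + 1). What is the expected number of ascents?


Write X = Σ X_I over i = 1, …, 101, with X_I the indicator of one ascent.
There are 101 indicators.
For each fixed i, the pair (π(i), π(i+1)) is a uniformly random ordered pair of distinct values from {1, …, 102}; by symmetry P[π(i) < π(i+1)] = 1/2.
By linearity: E[X] = 101 · (1/2) = (102 − 1) · (1/2) = 101/2 ≈ 50.500.

E[X] = 101/2 = 50.500.


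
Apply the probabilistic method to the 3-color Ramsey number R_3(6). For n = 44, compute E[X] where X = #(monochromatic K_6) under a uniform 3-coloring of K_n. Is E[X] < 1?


E[X] = C(44, 6) · 3^{1 − 15} = 7059052 · 3^{−14} = 7059052/4782969.
As a reduced fraction: E[X] = 7059052/4782969 ≈ 1.4758724.
Is E[X] < 1? NO.
Since E[X] ≥ 1, the first-moment bound is inconclusive at n = 44; it does NOT by itself certify R_3(6) > 44.

E[X] = 7059052/4782969 ≈ 1.4758724; E[X] ≥ 1; first-moment method inconclusive here.


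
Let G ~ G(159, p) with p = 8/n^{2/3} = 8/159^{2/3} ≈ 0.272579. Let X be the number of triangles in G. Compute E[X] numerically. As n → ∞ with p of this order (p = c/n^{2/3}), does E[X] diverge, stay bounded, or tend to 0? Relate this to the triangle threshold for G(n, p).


Number of potential triangles: C(159, 3) = 657359.
Each occurs with probability p³ ≈ (0.272579)³ ≈ 2.02523634e-02.
By linearity: E[X] = C(159, 3)·p³ ≈ 657359 · 2.02523634e-02 ≈ 13313.073375.
Since α = 2/3 < 1, p = c/n^{2/3} ≫ 1/n is above the triangle threshold p ~ 1/n. Asymptotically E[X] ~ (c³/6)·n^{3(1−α)} = (8³/6)·n^{1} → ∞; triangles are abundant w.h.p.

E[X] ≈ 13313.073375; in regime p = Θ(1/n^{2/3}) E[X] diverges (above the triangle threshold p ~ 1/n).


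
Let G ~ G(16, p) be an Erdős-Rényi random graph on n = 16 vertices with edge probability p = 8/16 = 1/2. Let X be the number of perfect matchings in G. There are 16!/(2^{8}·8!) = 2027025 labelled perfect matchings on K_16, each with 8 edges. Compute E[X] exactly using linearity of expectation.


K_16 has 16!/(2^{8}·8!) = 2027025 labelled perfect matchings.
For each such perfect matching H, let X_H = 1 if all 8 edges of H are present in G. Then P[X_H = 1] = p^{8} = (1/2)^{8} = 1/256.
By linearity of expectation: E[X] = Σ_H E[X_H] = 2027025 · p^{8} = 2027025 · 1/256 = 2027025/256.
Numerically: E[X] ≈ 7.92e+03.

E[X] = 2027025 · (1/2)^{8} = 2027025/256 ≈ 7.92e+03.


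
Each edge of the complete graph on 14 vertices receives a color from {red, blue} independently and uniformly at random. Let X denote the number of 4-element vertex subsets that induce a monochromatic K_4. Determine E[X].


Let X = Σ_S X_S over the C(14, 4) = 1001 subsets S of size 4, where X_S = 1 if the K_4 on S is monochromatic.
For a fixed S, the K_4 on S has C(4, 2) = 6 edges. P[all 6 edges red] = (1/2)^6, and likewise for blue, so P[monochromatic] = 2·(1/2)^6 = 2^{1 − 6} = 1/32.
By linearity of expectation: E[X] = C(14, 4) · 2^{1 − 6} = 1001 · 1/32 = 1001/32.
Numerically: E[X] ≈ 31.28125.

E[X] = C(14,4)·2^(1−C(4,2)) = 1001/32 ≈ 31.28125.


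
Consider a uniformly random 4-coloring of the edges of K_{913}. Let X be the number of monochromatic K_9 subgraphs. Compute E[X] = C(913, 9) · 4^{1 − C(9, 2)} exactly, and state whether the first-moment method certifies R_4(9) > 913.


E[X] = C(913, 9) · 4^{1 − 36} = 1167605542753639808390 · 4^{−35} = 1167605542753639808390/1180591620717411303424.
As a reduced fraction: E[X] = 583802771376819904195/590295810358705651712 ≈ 0.9890.
Is E[X] < 1? YES.
Since E[X] < 1, there exists a 4-coloring of K_{913} with no monochromatic K_9; hence R_4(9) > 913.

E[X] = 583802771376819904195/590295810358705651712 ≈ 0.9890; E[X] < 1, so R_4(9) > 913.


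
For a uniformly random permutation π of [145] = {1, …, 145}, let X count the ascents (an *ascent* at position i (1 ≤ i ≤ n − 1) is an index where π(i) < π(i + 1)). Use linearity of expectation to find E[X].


Write X = Σ X_I over i = 1, …, 144, with X_I the indicator of one ascent.
There are 144 indicators.
For each fixed i, the pair (π(i), π(i+1)) is a uniformly random ordered pair of distinct values from {1, …, 145}; by symmetry P[π(i) < π(i+1)] = 1/2.
By linearity: E[X] = 144 · (1/2) = (145 − 1) · (1/2) = 72 ≈ 72.000000.

E[X] = 72 = 72.000000.


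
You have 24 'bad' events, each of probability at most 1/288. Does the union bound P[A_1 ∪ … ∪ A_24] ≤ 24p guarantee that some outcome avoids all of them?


Union bound: P[∪_{i=1}^{24} A_i] ≤ Σ_i P[A_i] ≤ 24·p = 24·(1/288) = 1/12.
Numerically: 1/12 ≈ 0.083333.
Is 1/12 < 1? YES.
Since P[∪ A_i] ≤ 1/12 < 1, the complement has P[∩ A_i^c] ≥ 1 − 1/12 = 11/12 > 0, so some outcome avoids every A_i.

24·p = 1/12 ≈ 0.083333; existence CERTIFIED by the union bound.


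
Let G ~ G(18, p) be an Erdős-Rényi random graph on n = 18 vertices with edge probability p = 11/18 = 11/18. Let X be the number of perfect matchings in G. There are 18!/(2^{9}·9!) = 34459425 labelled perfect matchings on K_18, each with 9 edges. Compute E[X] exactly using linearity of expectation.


K_18 has 18!/(2^{9}·9!) = 34459425 labelled perfect matchings.
For each such perfect matching H, let X_H = 1 if all 9 edges of H are present in G. Then P[X_H = 1] = p^{9} = (11/18)^{9} = 2357947691/198359290368.
By linearity of expectation: E[X] = Σ_H E[X_H] = 34459425 · p^{9} = 34459425 · 2357947691/198359290368 = 1003129896443675/2448880128.
Numerically: E[X] ≈ 4.1e+05.

E[X] = 34459425 · (11/18)^{9} = 1003129896443675/2448880128 ≈ 4.1e+05.


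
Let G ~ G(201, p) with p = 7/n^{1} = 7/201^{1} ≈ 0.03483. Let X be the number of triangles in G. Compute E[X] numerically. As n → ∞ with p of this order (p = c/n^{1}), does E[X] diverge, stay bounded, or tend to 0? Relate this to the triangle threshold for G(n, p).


Number of potential triangles: C(201, 3) = 1333300.
Each occurs with probability p³ ≈ (0.03483)³ ≈ 4.223825e-05.
By linearity: E[X] = C(201, 3)·p³ ≈ 1333300 · 4.223825e-05 ≈ 56.3163.
Here α = 1, so p = 7/n is exactly at the triangle threshold p ~ 1/n. Asymptotically E[X] → c³/6 = 7³/6 = 343/6 ≈ 57.1667, a bounded constant. In this regime the triangle count is asymptotically Poisson(c³/6).

E[X] ≈ 56.3163; in regime p = Θ(1/n^{1}) E[X] stays bounded (at the triangle threshold p ~ 1/n).


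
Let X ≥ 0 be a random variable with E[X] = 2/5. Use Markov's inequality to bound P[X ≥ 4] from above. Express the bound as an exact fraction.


μ = E[X] = 2/5, a = 4.
Markov: P[X ≥ 4] ≤ μ/a = (2/5)/4 = 1/10.
Numerically: ≈ 0.100000.
(Since a = 4 > μ = 0.400000, the bound 1/10 is < 1 and informative.)

P[X ≥ 4] ≤ 1/10 ≈ 0.100000.


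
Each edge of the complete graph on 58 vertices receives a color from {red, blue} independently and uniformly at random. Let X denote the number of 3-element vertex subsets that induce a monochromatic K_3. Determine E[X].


Let X = Σ_S X_S over the C(58, 3) = 30856 subsets S of size 3, where X_S = 1 if the K_3 on S is monochromatic.
For a fixed S, the K_3 on S has C(3, 2) = 3 edges. P[all 3 edges red] = (1/2)^3, and likewise for blue, so P[monochromatic] = 2·(1/2)^3 = 2^{1 − 3} = 1/4.
Summing: E[X] = C(58, 3) · 2^{1 − 3} = 30856 · 1/4 = 7714.
Numerically: E[X] ≈ 7714.000000.

E[X] = C(58,3)·2^(1−C(3,2)) = 7714 ≈ 7714.000000.


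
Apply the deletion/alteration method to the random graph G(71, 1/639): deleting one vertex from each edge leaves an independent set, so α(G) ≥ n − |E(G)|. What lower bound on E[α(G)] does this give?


E[|E(G)|] = C(71, 2)·p = 2485 · (1/639) = 35/9.
E[α(G)] ≥ n − E[|E(G)|] = 71 − 35/9 = 604/9.
Numerically: ≈ 67.1111.
(This is only a lower bound; the true E[α(G)] may be larger.)

E[α(G)] ≥ 604/9 ≈ 67.1111.


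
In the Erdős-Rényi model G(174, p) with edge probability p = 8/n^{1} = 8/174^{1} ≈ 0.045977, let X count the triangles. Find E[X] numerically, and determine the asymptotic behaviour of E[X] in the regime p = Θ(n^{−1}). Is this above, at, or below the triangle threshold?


Number of potential triangles: C(174, 3) = 862924.
Each occurs with probability p³ ≈ (0.045977)³ ≈ 9.71901419e-05.
By linearity: E[X] = C(174, 3)·p³ ≈ 862924 · 9.71901419e-05 ≈ 83.867706.
Here α = 1, so p = 8/n is exactly at the triangle threshold p ~ 1/n. Asymptotically E[X] → c³/6 = 8³/6 = 256/3 ≈ 85.333333, a bounded constant. In this regime the triangle count is asymptotically Poisson(c³/6).

E[X] ≈ 83.867706; in regime p = Θ(1/n^{1}) E[X] stays bounded (at the triangle threshold p ~ 1/n).


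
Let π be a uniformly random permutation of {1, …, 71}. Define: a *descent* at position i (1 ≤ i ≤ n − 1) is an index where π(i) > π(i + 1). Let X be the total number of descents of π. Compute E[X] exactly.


Write X = Σ X_I over i = 1, …, 70, with X_I the indicator of one descent.
There are 70 indicators.
For each fixed i, the pair (π(i), π(i+1)) is a uniformly random ordered pair of distinct values from {1, …, 71}; by symmetry P[π(i) > π(i+1)] = 1/2.
By linearity: E[X] = 70 · (1/2) = (71 − 1) · (1/2) = 35 ≈ 35.000000.

E[X] = 35 = 35.000000.


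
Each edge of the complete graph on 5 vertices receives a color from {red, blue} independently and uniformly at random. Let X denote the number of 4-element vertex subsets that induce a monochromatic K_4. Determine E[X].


Let X = Σ_S X_S over the C(5, 4) = 5 subsets S of size 4, where X_S = 1 if the K_4 on S is monochromatic.
For a fixed S, the K_4 on S has C(4, 2) = 6 edges. P[all 6 edges red] = (1/2)^6, and likewise for blue, so P[monochromatic] = 2·(1/2)^6 = 2^{1 − 6} = 1/32.
Summing: E[X] = C(5, 4) · 2^{1 − 6} = 5 · 1/32 = 5/32.
Numerically: E[X] ≈ 0.15625.

E[X] = C(5,4)·2^(1−C(4,2)) = 5/32 ≈ 0.15625.


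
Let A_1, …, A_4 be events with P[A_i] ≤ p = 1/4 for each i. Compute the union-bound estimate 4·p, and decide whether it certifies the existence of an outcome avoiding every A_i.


Union bound: P[∪_{i=1}^{4} A_i] ≤ Σ_i P[A_i] ≤ 4·p = 4·(1/4) = 1.
Numerically: 1 ≈ 1.0000000.
Is 1 < 1? NO.
Since the bound 1 is ≥ 1, the union bound is uninformative here; it does NOT by itself certify existence.

4·p = 1 ≈ 1.0000000; existence NOT certified by the union bound.


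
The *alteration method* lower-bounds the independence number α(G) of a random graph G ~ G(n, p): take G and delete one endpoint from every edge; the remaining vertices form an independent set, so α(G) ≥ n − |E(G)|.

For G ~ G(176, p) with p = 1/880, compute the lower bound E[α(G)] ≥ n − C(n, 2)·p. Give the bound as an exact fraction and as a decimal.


E[|E(G)|] = C(176, 2)·p = 15400 · (1/880) = 35/2.
E[α(G)] ≥ n − E[|E(G)|] = 176 − 35/2 = 317/2.
Numerically: ≈ 158.500.
(This is only a lower bound; the true E[α(G)] may be larger.)

E[α(G)] ≥ 317/2 ≈ 158.500.


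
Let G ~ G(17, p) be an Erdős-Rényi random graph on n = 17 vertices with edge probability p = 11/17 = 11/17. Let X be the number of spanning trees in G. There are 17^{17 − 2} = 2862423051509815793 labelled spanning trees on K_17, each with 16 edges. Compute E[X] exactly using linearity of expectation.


K_17 has 17^{17 − 2} = 2862423051509815793 labelled spanning trees.
For each such spanning tree H, let X_H = 1 if all 16 edges of H are present in G. Then P[X_H = 1] = p^{16} = (11/17)^{16} = 45949729863572161/48661191875666868481.
By linearity of expectation: E[X] = Σ_H E[X_H] = 2862423051509815793 · p^{16} = 2862423051509815793 · 45949729863572161/48661191875666868481 = 45949729863572161/17.
Numerically: E[X] ≈ 2.7e+15.

E[X] = 2862423051509815793 · (11/17)^{16} = 45949729863572161/17 ≈ 2.7e+15.


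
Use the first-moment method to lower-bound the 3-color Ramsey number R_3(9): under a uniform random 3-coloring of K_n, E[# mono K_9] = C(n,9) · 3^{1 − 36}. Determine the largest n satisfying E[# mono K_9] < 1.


We need C(n, 9) · 3^{1 − 36} < 1, i.e. C(n, 9) < 3^{36 − 1} = 50031545098999707.
Check values of n near the boundary:
  n = 300: C(300, 9) = 48052241692154700; 48052241692154700 < 50031545098999707? YES
  n = 301: C(301, 9) = 49533303936090975; 49533303936090975 < 50031545098999707? YES
  n = 302: C(302, 9) = 51054804739588650; 51054804739588650 < 50031545098999707? NO
The largest n with C(n, 9) < 50031545098999707 is n = 301 (where E[X] = 16511101312030325/16677181699666569 ≈ 0.990). Hence R_3(9) > 301, i.e. R_3(9) ≥ 302.

Largest n = 301; hence R_3(9) > 301.


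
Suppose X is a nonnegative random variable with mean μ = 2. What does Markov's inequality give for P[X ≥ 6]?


μ = E[X] = 2, a = 6.
Markov: P[X ≥ 6] ≤ μ/a = (2)/6 = 1/3.
Numerically: ≈ 0.333.
(Since a = 6 > μ = 2.000, the bound 1/3 is < 1 and informative.)

P[X ≥ 6] ≤ 1/3 ≈ 0.333.


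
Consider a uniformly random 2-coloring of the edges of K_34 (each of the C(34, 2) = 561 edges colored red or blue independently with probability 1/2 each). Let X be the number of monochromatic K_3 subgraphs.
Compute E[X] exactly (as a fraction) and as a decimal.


Let X = Σ_S X_S over the C(34, 3) = 5984 subsets S of size 3, where X_S = 1 if the K_3 on S is monochromatic.
For a fixed S, the K_3 on S has C(3, 2) = 3 edges. P[all 3 edges red] = (1/2)^3, and likewise for blue, so P[monochromatic] = 2·(1/2)^3 = 2^{1 − 3} = 1/4.
By linearity: E[X] = C(34, 3) · 2^{1 − 3} = 5984 · 1/4 = 1496.
Numerically: E[X] ≈ 1496.00000.

E[X] = C(34,3)·2^(1−C(3,2)) = 1496 ≈ 1496.00000.


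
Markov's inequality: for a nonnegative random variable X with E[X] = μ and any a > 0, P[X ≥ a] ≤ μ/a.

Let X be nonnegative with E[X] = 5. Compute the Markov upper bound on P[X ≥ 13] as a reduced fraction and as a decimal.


μ = E[X] = 5, a = 13.
Markov: P[X ≥ 13] ≤ μ/a = (5)/13 = 5/13.
Numerically: ≈ 0.3846.
(Since a = 13 > μ = 5.0000, the bound 5/13 is < 1 and informative.)

P[X ≥ 13] ≤ 5/13 ≈ 0.3846.


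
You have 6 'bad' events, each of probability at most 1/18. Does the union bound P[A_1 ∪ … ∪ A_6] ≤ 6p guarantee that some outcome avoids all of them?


Union bound: P[∪_{i=1}^{6} A_i] ≤ Σ_i P[A_i] ≤ 6·p = 6·(1/18) = 1/3.
Numerically: 1/3 ≈ 0.33333.
Is 1/3 < 1? YES.
Since P[∪ A_i] ≤ 1/3 < 1, the complement has P[∩ A_i^c] ≥ 1 − 1/3 = 2/3 > 0, so some outcome avoids every A_i.

6·p = 1/3 ≈ 0.33333; existence CERTIFIED by the union bound.


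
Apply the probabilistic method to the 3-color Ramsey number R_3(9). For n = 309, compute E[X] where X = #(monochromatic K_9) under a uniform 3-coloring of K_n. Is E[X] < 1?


E[X] = C(309, 9) · 3^{1 − 36} = 62920976643980686 · 3^{−35} = 62920976643980686/50031545098999707.
As a reduced fraction: E[X] = 62920976643980686/50031545098999707 ≈ 1.257626.
Is E[X] < 1? NO.
Since E[X] ≥ 1, the first-moment bound is inconclusive at n = 309; it does NOT by itself certify R_3(9) > 309.

E[X] = 62920976643980686/50031545098999707 ≈ 1.257626; E[X] ≥ 1; first-moment method inconclusive here.


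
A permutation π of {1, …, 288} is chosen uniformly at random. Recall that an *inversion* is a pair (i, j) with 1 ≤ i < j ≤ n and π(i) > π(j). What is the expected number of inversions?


Write X = Σ X_I over the C(288, 2) = 41328 pairs i < j, with X_I the indicator of one inversion.
There are 41328 indicators.
For each fixed pair i < j, the values π(i) and π(j) are two distinct elements of {1, …, 288} in uniformly random order; by symmetry P[π(i) > π(j)] = 1/2.
By linearity: E[X] = 41328 · (1/2) = C(288, 2) · (1/2) = 41328/2 = 20664 ≈ 20664.000000.

E[X] = 20664 = 20664.000000.


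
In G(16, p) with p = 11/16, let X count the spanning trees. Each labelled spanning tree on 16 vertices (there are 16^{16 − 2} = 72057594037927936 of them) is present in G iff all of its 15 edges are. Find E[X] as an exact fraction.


K_16 has 16^{16 − 2} = 72057594037927936 labelled spanning trees.
For each such spanning tree H, let X_H = 1 if all 15 edges of H are present in G. Then P[X_H = 1] = p^{15} = (11/16)^{15} = 4177248169415651/1152921504606846976.
By linearity: E[X] = Σ_H E[X_H] = 72057594037927936 · p^{15} = 72057594037927936 · 4177248169415651/1152921504606846976 = 4177248169415651/16.
Numerically: E[X] ≈ 2.61078e+14.

E[X] = 72057594037927936 · (11/16)^{15} = 4177248169415651/16 ≈ 2.61078e+14.


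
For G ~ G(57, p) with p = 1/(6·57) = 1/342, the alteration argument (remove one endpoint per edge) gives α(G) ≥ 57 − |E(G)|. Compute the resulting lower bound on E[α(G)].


E[|E(G)|] = C(57, 2)·p = 1596 · (1/342) = 14/3.
E[α(G)] ≥ n − E[|E(G)|] = 57 − 14/3 = 157/3.
Numerically: ≈ 52.333.
(This is only a lower bound; the true E[α(G)] may be larger.)

E[α(G)] ≥ 157/3 ≈ 52.333.


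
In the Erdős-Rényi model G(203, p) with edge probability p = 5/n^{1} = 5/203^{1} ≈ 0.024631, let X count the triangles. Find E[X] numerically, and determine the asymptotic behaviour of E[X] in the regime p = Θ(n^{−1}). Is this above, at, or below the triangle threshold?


Number of potential triangles: C(203, 3) = 1373701.
Each occurs with probability p³ ≈ (0.024631)³ ≈ 1.4942453e-05.
By linearity: E[X] = C(203, 3)·p³ ≈ 1373701 · 1.4942453e-05 ≈ 20.52646.
Here α = 1, so p = 5/n is exactly at the triangle threshold p ~ 1/n. Asymptotically E[X] → c³/6 = 5³/6 = 125/6 ≈ 20.83333, a bounded constant. In this regime the triangle count is asymptotically Poisson(c³/6).

E[X] ≈ 20.52646; in regime p = Θ(1/n^{1}) E[X] stays bounded (at the triangle threshold p ~ 1/n).


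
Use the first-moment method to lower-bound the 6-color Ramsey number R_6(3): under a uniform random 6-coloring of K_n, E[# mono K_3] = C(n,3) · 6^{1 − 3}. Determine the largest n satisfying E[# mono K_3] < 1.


We need C(n, 3) · 6^{1 − 3} < 1, i.e. C(n, 3) < 6^{3 − 1} = 36.
Check values of n near the boundary:
  n = 5: C(5, 3) = 10; 10 < 36? YES
  n = 6: C(6, 3) = 20; 20 < 36? YES
  n = 7: C(7, 3) = 35; 35 < 36? YES
  n = 8: C(8, 3) = 56; 56 < 36? NO
The largest n with C(n, 3) < 36 is n = 7 (where E[X] = 35/36 ≈ 0.97222). Hence R_6(3) > 7, i.e. R_6(3) ≥ 8.

Largest n = 7; hence R_6(3) > 7.


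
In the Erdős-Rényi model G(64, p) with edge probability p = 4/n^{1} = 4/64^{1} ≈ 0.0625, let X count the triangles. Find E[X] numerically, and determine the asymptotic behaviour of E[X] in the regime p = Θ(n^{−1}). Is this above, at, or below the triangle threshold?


Number of potential triangles: C(64, 3) = 41664.
Each occurs with probability p³ ≈ (0.0625)³ ≈ 2.44141e-04.
By linearity: E[X] = C(64, 3)·p³ ≈ 41664 · 2.44141e-04 ≈ 10.172.
Here α = 1, so p = 4/n is exactly at the triangle threshold p ~ 1/n. Asymptotically E[X] → c³/6 = 4³/6 = 32/3 ≈ 10.667, a bounded constant. In this regime the triangle count is asymptotically Poisson(c³/6).

E[X] ≈ 10.172; in regime p = Θ(1/n^{1}) E[X] stays bounded (at the triangle threshold p ~ 1/n).


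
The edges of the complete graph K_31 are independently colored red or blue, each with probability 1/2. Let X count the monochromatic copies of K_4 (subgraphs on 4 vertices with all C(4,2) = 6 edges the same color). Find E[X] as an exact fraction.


Let X = Σ_S X_S over the C(31, 4) = 31465 subsets S of size 4, where X_S = 1 if the K_4 on S is monochromatic.
For a fixed S, the K_4 on S has C(4, 2) = 6 edges. P[all 6 edges red] = (1/2)^6, and likewise for blue, so P[monochromatic] = 2·(1/2)^6 = 2^{1 − 6} = 1/32.
By linearity of expectation: E[X] = C(31, 4) · 2^{1 − 6} = 31465 · 1/32 = 31465/32.
Numerically: E[X] ≈ 983.2812.

E[X] = C(31,4)·2^(1−C(4,2)) = 31465/32 ≈ 983.2812.


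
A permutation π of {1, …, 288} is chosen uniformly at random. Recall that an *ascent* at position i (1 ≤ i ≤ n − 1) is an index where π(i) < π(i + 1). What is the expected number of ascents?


Write X = Σ X_I over i = 1, …, 287, with X_I the indicator of one ascent.
There are 287 indicators.
For each fixed i, the pair (π(i), π(i+1)) is a uniformly random ordered pair of distinct values from {1, …, 288}; by symmetry P[π(i) < π(i+1)] = 1/2.
By linearity: E[X] = 287 · (1/2) = (288 − 1) · (1/2) = 287/2 ≈ 143.500000.

E[X] = 287/2 = 143.500000.


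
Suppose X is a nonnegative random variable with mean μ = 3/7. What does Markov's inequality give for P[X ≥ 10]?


μ = E[X] = 3/7, a = 10.
Markov: P[X ≥ 10] ≤ μ/a = (3/7)/10 = 3/70.
Numerically: ≈ 0.042857.
(Since a = 10 > μ = 0.428571, the bound 3/70 is < 1 and informative.)

P[X ≥ 10] ≤ 3/70 ≈ 0.042857.


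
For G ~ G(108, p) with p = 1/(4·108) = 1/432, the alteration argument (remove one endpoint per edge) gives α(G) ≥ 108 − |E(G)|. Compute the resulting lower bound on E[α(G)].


E[|E(G)|] = C(108, 2)·p = 5778 · (1/432) = 107/8.
E[α(G)] ≥ n − E[|E(G)|] = 108 − 107/8 = 757/8.
Numerically: ≈ 94.625000.
(This is only a lower bound; the true E[α(G)] may be larger.)

E[α(G)] ≥ 757/8 ≈ 94.625000.


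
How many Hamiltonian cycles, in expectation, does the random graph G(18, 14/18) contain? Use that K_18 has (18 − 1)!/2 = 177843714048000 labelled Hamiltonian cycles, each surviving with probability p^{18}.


K_18 has (18 − 1)!/2 = 177843714048000 labelled Hamiltonian cycles.
For each such Hamiltonian cycle H, let X_H = 1 if all 18 edges of H are present in G. Then P[X_H = 1] = p^{18} = (7/9)^{18} = 1628413597910449/150094635296999121.
Summing the indicators: E[X] = Σ_H E[X_H] = 177843714048000 · p^{18} = 177843714048000 · 1628413597910449/150094635296999121 = 397260798708725298034688000/205891132094649.
Numerically: E[X] ≈ 1.92947e+12.

E[X] = 177843714048000 · (7/9)^{18} = 397260798708725298034688000/205891132094649 ≈ 1.92947e+12.


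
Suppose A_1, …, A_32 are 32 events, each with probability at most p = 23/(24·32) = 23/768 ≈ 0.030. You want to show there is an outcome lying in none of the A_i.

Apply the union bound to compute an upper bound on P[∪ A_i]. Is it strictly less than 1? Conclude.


Union bound: P[∪_{i=1}^{32} A_i] ≤ Σ_i P[A_i] ≤ 32·p = 32·(23/768) = 23/24.
Numerically: 23/24 ≈ 0.958.
Is 23/24 < 1? YES.
Since P[∪ A_i] ≤ 23/24 < 1, the complement has P[∩ A_i^c] ≥ 1 − 23/24 = 1/24 > 0, so some outcome avoids every A_i.

32·p = 23/24 ≈ 0.958; existence CERTIFIED by the union bound.


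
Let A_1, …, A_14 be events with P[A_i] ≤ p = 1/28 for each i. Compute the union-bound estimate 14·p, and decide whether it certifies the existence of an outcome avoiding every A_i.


Union bound: P[∪_{i=1}^{14} A_i] ≤ Σ_i P[A_i] ≤ 14·p = 14·(1/28) = 1/2.
Numerically: 1/2 ≈ 0.5000.
Is 1/2 < 1? YES.
Since P[∪ A_i] ≤ 1/2 < 1, the complement has P[∩ A_i^c] ≥ 1 − 1/2 = 1/2 > 0, so some outcome avoids every A_i.

14·p = 1/2 ≈ 0.5000; existence CERTIFIED by the union bound.


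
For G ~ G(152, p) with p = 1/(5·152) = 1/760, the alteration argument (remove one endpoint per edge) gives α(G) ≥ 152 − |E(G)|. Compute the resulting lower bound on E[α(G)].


E[|E(G)|] = C(152, 2)·p = 11476 · (1/760) = 151/10.
E[α(G)] ≥ n − E[|E(G)|] = 152 − 151/10 = 1369/10.
Numerically: ≈ 136.900.
(This is only a lower bound; the true E[α(G)] may be larger.)

E[α(G)] ≥ 1369/10 ≈ 136.900.


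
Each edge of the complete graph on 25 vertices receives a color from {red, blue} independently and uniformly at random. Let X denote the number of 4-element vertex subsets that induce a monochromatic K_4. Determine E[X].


Let X = Σ_S X_S over the C(25, 4) = 12650 subsets S of size 4, where X_S = 1 if the K_4 on S is monochromatic.
For a fixed S, the K_4 on S has C(4, 2) = 6 edges. P[all 6 edges red] = (1/2)^6, and likewise for blue, so P[monochromatic] = 2·(1/2)^6 = 2^{1 − 6} = 1/32.
By linearity of expectation: E[X] = C(25, 4) · 2^{1 − 6} = 12650 · 1/32 = 6325/16.
Numerically: E[X] ≈ 395.312500.

E[X] = C(25,4)·2^(1−C(4,2)) = 6325/16 ≈ 395.312500.


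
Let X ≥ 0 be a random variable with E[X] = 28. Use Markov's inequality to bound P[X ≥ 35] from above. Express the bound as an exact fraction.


μ = E[X] = 28, a = 35.
Markov: P[X ≥ 35] ≤ μ/a = (28)/35 = 4/5.
Numerically: ≈ 0.8000.
(Since a = 35 > μ = 28.0000, the bound 4/5 is < 1 and informative.)

P[X ≥ 35] ≤ 4/5 ≈ 0.8000.


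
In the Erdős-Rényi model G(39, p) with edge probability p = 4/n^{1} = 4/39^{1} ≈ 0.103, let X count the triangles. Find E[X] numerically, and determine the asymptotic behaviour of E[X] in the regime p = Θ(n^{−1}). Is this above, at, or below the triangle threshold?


Number of potential triangles: C(39, 3) = 9139.
Each occurs with probability p³ ≈ (0.103)³ ≈ 1.07891e-03.
By linearity: E[X] = C(39, 3)·p³ ≈ 9139 · 1.07891e-03 ≈ 9.860.
Here α = 1, so p = 4/n is exactly at the triangle threshold p ~ 1/n. Asymptotically E[X] → c³/6 = 4³/6 = 32/3 ≈ 10.667, a bounded constant. In this regime the triangle count is asymptotically Poisson(c³/6).

E[X] ≈ 9.860; in regime p = Θ(1/n^{1}) E[X] stays bounded (at the triangle threshold p ~ 1/n).
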